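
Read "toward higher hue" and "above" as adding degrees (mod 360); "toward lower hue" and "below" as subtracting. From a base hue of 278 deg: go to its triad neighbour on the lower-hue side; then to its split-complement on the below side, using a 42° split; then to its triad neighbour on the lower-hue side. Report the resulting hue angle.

176°

triadic ↓ −120°: 278 − 120 = 158°
split-comp 42° ↓ +138°: 158 + 138 = 296°
triadic ↓ −120°: 296 − 120 = 176°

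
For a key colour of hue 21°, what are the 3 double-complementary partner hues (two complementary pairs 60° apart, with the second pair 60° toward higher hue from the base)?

81°, 201°, and 261°

A rectangular tetradic uses two complementary pairs 60° apart: offsets 0°, 60°, 180°, 240°.
21 + 60 = 81°
21 + 180 = 201°
21 + 240 = 261°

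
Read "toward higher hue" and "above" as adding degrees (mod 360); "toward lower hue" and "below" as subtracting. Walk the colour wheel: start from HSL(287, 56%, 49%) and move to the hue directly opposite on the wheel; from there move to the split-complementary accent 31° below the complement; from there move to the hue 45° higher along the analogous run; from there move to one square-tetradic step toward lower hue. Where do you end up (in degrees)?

complement +180°: 287 + 180 = 467 → 467 − 360 = 107°
split-comp 31° ↓ +149°: 107 + 149 = 256°
analog 45° ↑ +45°: 256 + 45 = 301°
square ↓ −90°: 301 − 90 = 211°

211°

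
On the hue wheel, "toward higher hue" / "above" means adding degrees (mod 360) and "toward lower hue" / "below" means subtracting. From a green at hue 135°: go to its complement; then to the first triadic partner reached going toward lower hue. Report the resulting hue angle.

195°

135 + 180 = 315°   (complement)
315 − 120 = 195°   (triadic ↓)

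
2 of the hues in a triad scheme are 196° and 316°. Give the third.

A triad places three hues 120° apart.
The full set through 196° is {76°, 196°, 316°}.
Given {196°, 316°}, the missing hue is 76°.

76°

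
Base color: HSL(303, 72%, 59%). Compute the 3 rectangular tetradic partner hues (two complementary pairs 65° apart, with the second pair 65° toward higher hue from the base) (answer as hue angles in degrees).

8°, 123° and 188°

A rectangular tetradic uses two complementary pairs 65° apart: offsets 0°, 65°, 180°, 245°.
303 + 65 = 368 → 368 − 360 = 8°
303 + 180 = 483 → 483 − 360 = 123°
303 + 245 = 548 → 548 − 360 = 188°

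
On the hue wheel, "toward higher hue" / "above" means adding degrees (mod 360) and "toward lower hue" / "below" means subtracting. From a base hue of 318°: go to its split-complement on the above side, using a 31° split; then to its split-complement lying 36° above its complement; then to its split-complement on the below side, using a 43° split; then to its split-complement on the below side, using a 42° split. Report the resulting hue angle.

300°

318 + 211 = 529 → 529 − 360 = 169°   (split-comp 31° ↑)
169 + 216 = 385 → 385 − 360 = 25°   (split-comp 36° ↑)
25 + 137 = 162°   (split-comp 43° ↓)
162 + 138 = 300°   (split-comp 42° ↓)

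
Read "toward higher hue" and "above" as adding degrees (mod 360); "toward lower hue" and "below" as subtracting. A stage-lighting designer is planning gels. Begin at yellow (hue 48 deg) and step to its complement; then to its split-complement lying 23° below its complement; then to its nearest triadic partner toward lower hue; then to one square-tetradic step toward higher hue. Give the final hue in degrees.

355°

complement +180°: 48 + 180 = 228°
split-comp 23° ↓ +157°: 228 + 157 = 385 → 385 − 360 = 25°
triadic ↓ −120°: 25 − 120 = -95 → -95 + 360 = 265°
square ↑ +90°: 265 + 90 = 355°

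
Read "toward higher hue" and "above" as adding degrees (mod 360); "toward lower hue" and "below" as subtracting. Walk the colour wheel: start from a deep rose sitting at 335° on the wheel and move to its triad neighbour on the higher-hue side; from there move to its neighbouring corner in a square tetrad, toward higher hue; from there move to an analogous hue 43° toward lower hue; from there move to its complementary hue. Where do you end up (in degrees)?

322°

triadic ↑ +120°: 335 + 120 = 455 → 455 − 360 = 95°
square ↑ +90°: 95 + 90 = 185°
analog 43° ↓ −43°: 185 − 43 = 142°
complement +180°: 142 + 180 = 322°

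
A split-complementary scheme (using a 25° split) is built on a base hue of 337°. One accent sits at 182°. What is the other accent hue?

132°

Split-complementary hues sit 25° either side of the complement.
Complement of the base 337°: 337 + 180 = 517 → 517 − 360 = 157°
The given accent 182° is 25° one side of 157°; the other accent sits 25° the other side: 157 − 25 = 132°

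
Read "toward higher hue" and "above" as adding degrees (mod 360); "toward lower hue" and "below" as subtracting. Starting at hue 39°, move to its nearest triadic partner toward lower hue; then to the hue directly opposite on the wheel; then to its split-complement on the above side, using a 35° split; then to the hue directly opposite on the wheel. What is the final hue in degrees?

−120° (triadic ↓): 39 − 120 = -81 → -81 + 360 = 279°
+180° (complement): 279 + 180 = 459 → 459 − 360 = 99°
+215° (split-comp 35° ↑): 99 + 215 = 314°
+180° (complement): 314 + 180 = 494 → 494 − 360 = 134°

134°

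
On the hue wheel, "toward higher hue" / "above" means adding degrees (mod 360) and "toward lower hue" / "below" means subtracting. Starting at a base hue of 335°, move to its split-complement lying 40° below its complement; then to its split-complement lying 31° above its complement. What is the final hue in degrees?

326°

split-comp 40° ↓ +140°: 335 + 140 = 475 → 475 − 360 = 115°
split-comp 31° ↑ +211°: 115 + 211 = 326°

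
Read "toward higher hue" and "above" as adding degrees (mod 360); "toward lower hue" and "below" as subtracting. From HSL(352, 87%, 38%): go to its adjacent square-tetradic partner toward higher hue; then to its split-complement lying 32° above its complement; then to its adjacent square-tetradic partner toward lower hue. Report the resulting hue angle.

204°

+90° (square ↑): 352 + 90 = 442 → 442 − 360 = 82°
+212° (split-comp 32° ↑): 82 + 212 = 294°
−90° (square ↓): 294 − 90 = 204°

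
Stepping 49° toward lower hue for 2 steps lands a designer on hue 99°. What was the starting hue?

2 steps of 49° (toward lower hue) give a net shift of −98°.
Start = end − shift: 99 + 98 = 197°

197°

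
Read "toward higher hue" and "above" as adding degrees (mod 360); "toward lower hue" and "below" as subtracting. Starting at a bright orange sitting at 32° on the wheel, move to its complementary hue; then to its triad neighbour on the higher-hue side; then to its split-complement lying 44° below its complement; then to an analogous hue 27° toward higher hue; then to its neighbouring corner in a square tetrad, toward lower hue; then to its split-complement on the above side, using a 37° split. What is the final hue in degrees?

262°

32 + 180 = 212°   (complement)
212 + 120 = 332°   (triadic ↑)
332 + 136 = 468 → 468 − 360 = 108°   (split-comp 44° ↓)
108 + 27 = 135°   (analog 27° ↑)
135 − 90 = 45°   (square ↓)
45 + 217 = 262°   (split-comp 37° ↑)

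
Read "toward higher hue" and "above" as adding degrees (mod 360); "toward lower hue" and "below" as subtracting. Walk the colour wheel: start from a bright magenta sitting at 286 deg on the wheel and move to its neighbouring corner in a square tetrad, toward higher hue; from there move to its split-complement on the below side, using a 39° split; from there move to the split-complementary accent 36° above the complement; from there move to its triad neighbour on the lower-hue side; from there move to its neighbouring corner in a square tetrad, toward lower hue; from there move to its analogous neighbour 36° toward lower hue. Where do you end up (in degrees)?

+90° (square ↑): 286 + 90 = 376 → 376 − 360 = 16°
+141° (split-comp 39° ↓): 16 + 141 = 157°
+216° (split-comp 36° ↑): 157 + 216 = 373 → 373 − 360 = 13°
−120° (triadic ↓): 13 − 120 = -107 → -107 + 360 = 253°
−90° (square ↓): 253 − 90 = 163°
−36° (analog 36° ↓): 163 − 36 = 127°

127°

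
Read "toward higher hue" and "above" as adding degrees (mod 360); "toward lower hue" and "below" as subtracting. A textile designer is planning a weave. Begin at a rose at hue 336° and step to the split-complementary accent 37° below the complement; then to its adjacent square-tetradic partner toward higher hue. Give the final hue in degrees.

336 + 143 = 479 → 479 − 360 = 119°   (split-comp 37° ↓)
119 + 90 = 209°   (square ↑)

209°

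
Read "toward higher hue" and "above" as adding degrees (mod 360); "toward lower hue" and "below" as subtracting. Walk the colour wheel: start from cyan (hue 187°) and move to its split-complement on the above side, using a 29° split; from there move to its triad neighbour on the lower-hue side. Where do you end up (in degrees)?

split-comp 29° ↑ +209°: 187 + 209 = 396 → 396 − 360 = 36°
triadic ↓ −120°: 36 − 120 = -84 → -84 + 360 = 276°

276°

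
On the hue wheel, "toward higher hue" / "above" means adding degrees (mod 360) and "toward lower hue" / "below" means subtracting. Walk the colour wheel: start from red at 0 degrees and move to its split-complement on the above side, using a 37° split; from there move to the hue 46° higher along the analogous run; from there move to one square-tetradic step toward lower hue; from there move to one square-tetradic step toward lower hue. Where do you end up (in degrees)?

split-comp 37° ↑ +217°: 0 + 217 = 217°
analog 46° ↑ +46°: 217 + 46 = 263°
square ↓ −90°: 263 − 90 = 173°
square ↓ −90°: 173 − 90 = 83°

83°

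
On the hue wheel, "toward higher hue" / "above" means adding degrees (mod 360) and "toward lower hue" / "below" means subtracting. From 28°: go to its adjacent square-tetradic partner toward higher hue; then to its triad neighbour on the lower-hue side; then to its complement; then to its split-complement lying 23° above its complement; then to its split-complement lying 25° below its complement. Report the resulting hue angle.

square ↑ +90°: 28 + 90 = 118°
triadic ↓ −120°: 118 − 120 = -2 → -2 + 360 = 358°
complement +180°: 358 + 180 = 538 → 538 − 360 = 178°
split-comp 23° ↑ +203°: 178 + 203 = 381 → 381 − 360 = 21°
split-comp 25° ↓ +155°: 21 + 155 = 176°

176°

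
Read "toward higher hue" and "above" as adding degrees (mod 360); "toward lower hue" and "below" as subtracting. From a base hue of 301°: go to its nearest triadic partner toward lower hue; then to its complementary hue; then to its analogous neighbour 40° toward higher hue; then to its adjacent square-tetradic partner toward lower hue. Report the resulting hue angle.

triadic ↓ −120°: 301 − 120 = 181°
complement +180°: 181 + 180 = 361 → 361 − 360 = 1°
analog 40° ↑ +40°: 1 + 40 = 41°
square ↓ −90°: 41 − 90 = -49 → -49 + 360 = 311°

311°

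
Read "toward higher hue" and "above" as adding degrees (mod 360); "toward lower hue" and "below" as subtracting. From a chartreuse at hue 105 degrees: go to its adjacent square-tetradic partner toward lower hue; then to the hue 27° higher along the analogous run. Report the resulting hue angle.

42°

square ↓ −90°: 105 − 90 = 15°
analog 27° ↑ +27°: 15 + 27 = 42°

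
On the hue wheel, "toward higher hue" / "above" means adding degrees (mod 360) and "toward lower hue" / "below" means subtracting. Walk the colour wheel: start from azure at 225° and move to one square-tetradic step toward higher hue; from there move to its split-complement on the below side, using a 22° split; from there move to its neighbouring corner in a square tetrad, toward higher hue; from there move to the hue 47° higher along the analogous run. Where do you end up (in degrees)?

250°

225 + 90 = 315°   (square ↑)
315 + 158 = 473 → 473 − 360 = 113°   (split-comp 22° ↓)
113 + 90 = 203°   (square ↑)
203 + 47 = 250°   (analog 47° ↑)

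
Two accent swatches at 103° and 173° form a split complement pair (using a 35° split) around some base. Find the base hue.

The accents sit 35° either side of the complement, so the complement is their short-arc midpoint on the wheel.
Short-arc midpoint of 103° and 173°: 138°.
Base is 180° from the complement: 138 − 180 = -42 → -42 + 360 = 318°

318°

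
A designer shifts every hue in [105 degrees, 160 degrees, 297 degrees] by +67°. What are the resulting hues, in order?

105 + 67 = 172°
160 + 67 = 227°
297 + 67 = 364 → 364 − 360 = 4°

172°, 227°, 4°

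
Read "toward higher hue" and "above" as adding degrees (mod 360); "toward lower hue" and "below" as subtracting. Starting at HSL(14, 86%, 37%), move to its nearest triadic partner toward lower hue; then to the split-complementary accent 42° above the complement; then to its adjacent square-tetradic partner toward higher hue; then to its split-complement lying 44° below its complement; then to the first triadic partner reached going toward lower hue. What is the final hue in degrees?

triadic ↓ −120°: 14 − 120 = -106 → -106 + 360 = 254°
split-comp 42° ↑ +222°: 254 + 222 = 476 → 476 − 360 = 116°
square ↑ +90°: 116 + 90 = 206°
split-comp 44° ↓ +136°: 206 + 136 = 342°
triadic ↓ −120°: 342 − 120 = 222°

222°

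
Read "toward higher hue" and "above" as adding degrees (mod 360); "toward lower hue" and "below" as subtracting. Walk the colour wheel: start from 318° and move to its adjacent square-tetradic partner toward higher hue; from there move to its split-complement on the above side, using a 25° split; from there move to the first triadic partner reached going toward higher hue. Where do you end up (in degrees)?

318 + 90 = 408 → 408 − 360 = 48°   (square ↑)
48 + 205 = 253°   (split-comp 25° ↑)
253 + 120 = 373 → 373 − 360 = 13°   (triadic ↑)

13°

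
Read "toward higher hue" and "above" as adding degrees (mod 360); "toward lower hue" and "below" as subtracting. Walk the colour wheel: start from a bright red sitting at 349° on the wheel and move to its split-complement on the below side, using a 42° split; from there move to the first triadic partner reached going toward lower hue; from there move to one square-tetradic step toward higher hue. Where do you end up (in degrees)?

split-comp 42° ↓ +138°: 349 + 138 = 487 → 487 − 360 = 127°
triadic ↓ −120°: 127 − 120 = 7°
square ↑ +90°: 7 + 90 = 97°

97°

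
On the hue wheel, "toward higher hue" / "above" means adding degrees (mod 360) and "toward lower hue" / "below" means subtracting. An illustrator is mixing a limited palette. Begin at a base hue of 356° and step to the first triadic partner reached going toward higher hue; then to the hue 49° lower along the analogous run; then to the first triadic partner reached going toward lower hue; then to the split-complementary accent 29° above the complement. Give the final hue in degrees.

156°

356 + 120 = 476 → 476 − 360 = 116°   (triadic ↑)
116 − 49 = 67°   (analog 49° ↓)
67 − 120 = -53 → -53 + 360 = 307°   (triadic ↓)
307 + 209 = 516 → 516 − 360 = 156°   (split-comp 29° ↑)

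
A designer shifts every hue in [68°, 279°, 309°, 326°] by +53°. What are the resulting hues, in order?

121°, 332°, 2°, 19°

68 + 53 = 121°
279 + 53 = 332°
309 + 53 = 362 → 362 − 360 = 2°
326 + 53 = 379 → 379 − 360 = 19°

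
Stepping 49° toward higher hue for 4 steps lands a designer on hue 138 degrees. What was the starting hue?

302°

4 steps of 49° (toward higher hue) give a net shift of +196°.
Start = end − shift: 138 − 196 = -58 → -58 + 360 = 302°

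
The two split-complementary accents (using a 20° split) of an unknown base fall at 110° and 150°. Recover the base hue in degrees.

The accents sit 20° either side of the complement, so the complement is their short-arc midpoint on the wheel.
Short-arc midpoint of 110° and 150°: 130°.
Base is 180° from the complement: 130 − 180 = -50 → -50 + 360 = 310°

310°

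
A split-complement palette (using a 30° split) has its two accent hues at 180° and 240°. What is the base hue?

30°

The accents sit 30° either side of the complement, so the complement is their short-arc midpoint on the wheel.
Short-arc midpoint of 180° and 240°: 210°.
Base is 180° from the complement: 210 − 180 = 30°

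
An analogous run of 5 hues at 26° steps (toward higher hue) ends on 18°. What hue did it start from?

4 steps of 26° (toward higher hue) give a net shift of +104°.
Start = end − shift: 18 − 104 = -86 → -86 + 360 = 274°

274°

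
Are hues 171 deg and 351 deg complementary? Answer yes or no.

yes

Angular distance: |171 − 351| = 180 = 180°.
Complementary requires 180°.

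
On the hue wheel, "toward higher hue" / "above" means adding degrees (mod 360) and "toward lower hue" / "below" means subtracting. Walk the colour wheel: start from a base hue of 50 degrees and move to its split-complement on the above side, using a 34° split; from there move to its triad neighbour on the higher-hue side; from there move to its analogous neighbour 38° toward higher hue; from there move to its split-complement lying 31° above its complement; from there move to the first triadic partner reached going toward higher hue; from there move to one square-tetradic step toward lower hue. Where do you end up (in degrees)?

split-comp 34° ↑ +214°: 50 + 214 = 264°
triadic ↑ +120°: 264 + 120 = 384 → 384 − 360 = 24°
analog 38° ↑ +38°: 24 + 38 = 62°
split-comp 31° ↑ +211°: 62 + 211 = 273°
triadic ↑ +120°: 273 + 120 = 393 → 393 − 360 = 33°
square ↓ −90°: 33 − 90 = -57 → -57 + 360 = 303°

303°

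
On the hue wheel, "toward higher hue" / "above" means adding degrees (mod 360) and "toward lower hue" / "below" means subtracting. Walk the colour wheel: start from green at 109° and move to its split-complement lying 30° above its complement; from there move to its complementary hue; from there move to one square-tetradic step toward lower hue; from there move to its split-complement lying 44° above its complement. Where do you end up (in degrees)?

109 + 210 = 319°   (split-comp 30° ↑)
319 + 180 = 499 → 499 − 360 = 139°   (complement)
139 − 90 = 49°   (square ↓)
49 + 224 = 273°   (split-comp 44° ↑)

273°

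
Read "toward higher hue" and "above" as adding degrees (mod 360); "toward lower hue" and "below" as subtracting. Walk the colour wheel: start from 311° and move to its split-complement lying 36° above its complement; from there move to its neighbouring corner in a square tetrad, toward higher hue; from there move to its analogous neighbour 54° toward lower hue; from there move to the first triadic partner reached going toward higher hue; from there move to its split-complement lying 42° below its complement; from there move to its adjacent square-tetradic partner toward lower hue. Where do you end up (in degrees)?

11°

311 + 216 = 527 → 527 − 360 = 167°   (split-comp 36° ↑)
167 + 90 = 257°   (square ↑)
257 − 54 = 203°   (analog 54° ↓)
203 + 120 = 323°   (triadic ↑)
323 + 138 = 461 → 461 − 360 = 101°   (split-comp 42° ↓)
101 − 90 = 11°   (square ↓)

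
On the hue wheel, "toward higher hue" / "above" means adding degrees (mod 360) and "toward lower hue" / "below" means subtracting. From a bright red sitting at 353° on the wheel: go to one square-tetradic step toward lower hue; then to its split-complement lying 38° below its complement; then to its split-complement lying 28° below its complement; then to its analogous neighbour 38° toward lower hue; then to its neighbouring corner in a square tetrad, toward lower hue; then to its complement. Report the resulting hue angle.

square ↓ −90°: 353 − 90 = 263°
split-comp 38° ↓ +142°: 263 + 142 = 405 → 405 − 360 = 45°
split-comp 28° ↓ +152°: 45 + 152 = 197°
analog 38° ↓ −38°: 197 − 38 = 159°
square ↓ −90°: 159 − 90 = 69°
complement +180°: 69 + 180 = 249°

249°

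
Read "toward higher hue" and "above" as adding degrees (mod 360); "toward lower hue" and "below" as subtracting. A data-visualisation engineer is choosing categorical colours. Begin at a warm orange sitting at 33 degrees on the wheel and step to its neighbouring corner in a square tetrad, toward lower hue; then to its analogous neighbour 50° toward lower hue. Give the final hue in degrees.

253°

−90° (square ↓): 33 − 90 = -57 → -57 + 360 = 303°
−50° (analog 50° ↓): 303 − 50 = 253°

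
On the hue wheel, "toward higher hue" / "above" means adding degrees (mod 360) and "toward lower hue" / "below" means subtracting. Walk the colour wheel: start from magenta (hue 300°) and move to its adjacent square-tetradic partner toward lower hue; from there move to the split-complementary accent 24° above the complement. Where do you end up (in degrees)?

300 − 90 = 210°   (square ↓)
210 + 204 = 414 → 414 − 360 = 54°   (split-comp 24° ↑)

54°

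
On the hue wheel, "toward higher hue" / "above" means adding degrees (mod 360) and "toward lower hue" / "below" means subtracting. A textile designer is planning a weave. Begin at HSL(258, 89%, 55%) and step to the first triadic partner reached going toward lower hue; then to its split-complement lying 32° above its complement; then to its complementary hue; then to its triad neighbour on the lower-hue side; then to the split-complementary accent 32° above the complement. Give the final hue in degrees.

triadic ↓ −120°: 258 − 120 = 138°
split-comp 32° ↑ +212°: 138 + 212 = 350°
complement +180°: 350 + 180 = 530 → 530 − 360 = 170°
triadic ↓ −120°: 170 − 120 = 50°
split-comp 32° ↑ +212°: 50 + 212 = 262°

262°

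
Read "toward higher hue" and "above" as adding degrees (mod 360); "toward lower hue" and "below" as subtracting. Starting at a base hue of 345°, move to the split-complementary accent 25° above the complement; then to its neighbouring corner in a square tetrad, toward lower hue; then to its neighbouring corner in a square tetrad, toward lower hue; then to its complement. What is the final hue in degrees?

split-comp 25° ↑ +205°: 345 + 205 = 550 → 550 − 360 = 190°
square ↓ −90°: 190 − 90 = 100°
square ↓ −90°: 100 − 90 = 10°
complement +180°: 10 + 180 = 190°

190°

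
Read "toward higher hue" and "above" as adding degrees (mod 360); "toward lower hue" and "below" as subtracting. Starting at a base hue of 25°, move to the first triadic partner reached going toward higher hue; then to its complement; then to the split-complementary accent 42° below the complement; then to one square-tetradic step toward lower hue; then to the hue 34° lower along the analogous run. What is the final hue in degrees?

25 + 120 = 145°   (triadic ↑)
145 + 180 = 325°   (complement)
325 + 138 = 463 → 463 − 360 = 103°   (split-comp 42° ↓)
103 − 90 = 13°   (square ↓)
13 − 34 = -21 → -21 + 360 = 339°   (analog 34° ↓)

339°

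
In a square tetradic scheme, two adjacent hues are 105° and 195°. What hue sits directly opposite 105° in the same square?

A square tetradic scheme places four hues 90° apart; opposite corners are 180° apart.
105 + 180 = 285°

285°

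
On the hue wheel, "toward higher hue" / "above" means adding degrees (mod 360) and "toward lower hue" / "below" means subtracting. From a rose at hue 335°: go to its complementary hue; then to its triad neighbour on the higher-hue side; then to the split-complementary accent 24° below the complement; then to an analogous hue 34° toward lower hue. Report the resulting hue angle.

complement +180°: 335 + 180 = 515 → 515 − 360 = 155°
triadic ↑ +120°: 155 + 120 = 275°
split-comp 24° ↓ +156°: 275 + 156 = 431 → 431 − 360 = 71°
analog 34° ↓ −34°: 71 − 34 = 37°

37°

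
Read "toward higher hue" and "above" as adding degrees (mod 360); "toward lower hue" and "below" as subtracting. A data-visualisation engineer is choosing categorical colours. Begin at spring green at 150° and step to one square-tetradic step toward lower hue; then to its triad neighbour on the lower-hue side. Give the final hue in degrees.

300°

150 − 90 = 60°   (square ↓)
60 − 120 = -60 → -60 + 360 = 300°   (triadic ↓)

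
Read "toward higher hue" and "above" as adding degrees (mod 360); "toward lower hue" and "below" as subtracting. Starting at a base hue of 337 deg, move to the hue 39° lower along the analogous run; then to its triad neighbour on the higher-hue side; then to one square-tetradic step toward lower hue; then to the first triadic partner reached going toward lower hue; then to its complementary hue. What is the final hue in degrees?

28°

analog 39° ↓ −39°: 337 − 39 = 298°
triadic ↑ +120°: 298 + 120 = 418 → 418 − 360 = 58°
square ↓ −90°: 58 − 90 = -32 → -32 + 360 = 328°
triadic ↓ −120°: 328 − 120 = 208°
complement +180°: 208 + 180 = 388 → 388 − 360 = 28°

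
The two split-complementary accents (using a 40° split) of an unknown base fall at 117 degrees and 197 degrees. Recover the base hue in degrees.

337°

The accents sit 40° either side of the complement, so the complement is their short-arc midpoint on the wheel.
Short-arc midpoint of 117° and 197°: 157°.
Base is 180° from the complement: 157 − 180 = -23 → -23 + 360 = 337°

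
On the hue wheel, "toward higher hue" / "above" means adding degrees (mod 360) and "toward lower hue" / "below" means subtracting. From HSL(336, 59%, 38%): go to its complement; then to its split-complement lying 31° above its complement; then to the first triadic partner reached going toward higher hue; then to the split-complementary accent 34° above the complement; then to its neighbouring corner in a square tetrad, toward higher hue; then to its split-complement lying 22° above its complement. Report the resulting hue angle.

273°

+180° (complement): 336 + 180 = 516 → 516 − 360 = 156°
+211° (split-comp 31° ↑): 156 + 211 = 367 → 367 − 360 = 7°
+120° (triadic ↑): 7 + 120 = 127°
+214° (split-comp 34° ↑): 127 + 214 = 341°
+90° (square ↑): 341 + 90 = 431 → 431 − 360 = 71°
+202° (split-comp 22° ↑): 71 + 202 = 273°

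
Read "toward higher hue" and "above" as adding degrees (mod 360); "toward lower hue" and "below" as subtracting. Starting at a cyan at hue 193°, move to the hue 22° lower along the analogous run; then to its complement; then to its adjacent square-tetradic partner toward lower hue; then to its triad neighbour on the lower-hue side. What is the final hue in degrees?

analog 22° ↓ −22°: 193 − 22 = 171°
complement +180°: 171 + 180 = 351°
square ↓ −90°: 351 − 90 = 261°
triadic ↓ −120°: 261 − 120 = 141°

141°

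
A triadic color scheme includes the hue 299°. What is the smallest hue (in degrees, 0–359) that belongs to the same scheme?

A triad places three hues 120° apart.
The full set through 299° is {59°, 179°, 299°}.

59°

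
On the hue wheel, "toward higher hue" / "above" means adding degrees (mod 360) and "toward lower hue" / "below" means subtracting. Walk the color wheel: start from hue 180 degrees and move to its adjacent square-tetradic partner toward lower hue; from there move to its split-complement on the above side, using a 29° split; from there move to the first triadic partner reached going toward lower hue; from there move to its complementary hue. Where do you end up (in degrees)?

359°

−90° (square ↓): 180 − 90 = 90°
+209° (split-comp 29° ↑): 90 + 209 = 299°
−120° (triadic ↓): 299 − 120 = 179°
+180° (complement): 179 + 180 = 359°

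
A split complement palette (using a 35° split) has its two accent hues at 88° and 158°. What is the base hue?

303°

The accents sit 35° either side of the complement, so the complement is their short-arc midpoint on the wheel.
Short-arc midpoint of 88° and 158°: 123°.
Base is 180° from the complement: 123 − 180 = -57 → -57 + 360 = 303°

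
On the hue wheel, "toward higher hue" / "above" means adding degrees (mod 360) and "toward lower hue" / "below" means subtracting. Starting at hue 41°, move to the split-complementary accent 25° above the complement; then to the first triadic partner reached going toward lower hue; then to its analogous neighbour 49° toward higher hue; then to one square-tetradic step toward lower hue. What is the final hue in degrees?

85°

41 + 205 = 246°   (split-comp 25° ↑)
246 − 120 = 126°   (triadic ↓)
126 + 49 = 175°   (analog 49° ↑)
175 − 90 = 85°   (square ↓)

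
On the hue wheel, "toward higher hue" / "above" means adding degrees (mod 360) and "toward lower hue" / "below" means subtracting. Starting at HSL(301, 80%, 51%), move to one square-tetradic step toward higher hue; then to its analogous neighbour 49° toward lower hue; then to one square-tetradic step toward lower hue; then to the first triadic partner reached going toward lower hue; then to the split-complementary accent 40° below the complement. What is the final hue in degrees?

272°

square ↑ +90°: 301 + 90 = 391 → 391 − 360 = 31°
analog 49° ↓ −49°: 31 − 49 = -18 → -18 + 360 = 342°
square ↓ −90°: 342 − 90 = 252°
triadic ↓ −120°: 252 − 120 = 132°
split-comp 40° ↓ +140°: 132 + 140 = 272°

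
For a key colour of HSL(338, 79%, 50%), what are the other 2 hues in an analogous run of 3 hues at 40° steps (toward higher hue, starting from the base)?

18° and 58°

Analogous hues sit every 40° along the wheel.
338 + 40 = 378 → 378 − 360 = 18°
338 + 80 = 418 → 418 − 360 = 58°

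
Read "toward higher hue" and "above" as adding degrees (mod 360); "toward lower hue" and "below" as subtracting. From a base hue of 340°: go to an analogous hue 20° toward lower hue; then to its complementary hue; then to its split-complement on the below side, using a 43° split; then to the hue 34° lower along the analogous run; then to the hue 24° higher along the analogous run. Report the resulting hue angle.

267°

−20° (analog 20° ↓): 340 − 20 = 320°
+180° (complement): 320 + 180 = 500 → 500 − 360 = 140°
+137° (split-comp 43° ↓): 140 + 137 = 277°
−34° (analog 34° ↓): 277 − 34 = 243°
+24° (analog 24° ↑): 243 + 24 = 267°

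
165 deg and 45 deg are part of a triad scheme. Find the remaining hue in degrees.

285°

A triad places three hues 120° apart.
The full set through 45° is {45°, 165°, 285°}.
Given {45°, 165°}, the missing hue is 285°.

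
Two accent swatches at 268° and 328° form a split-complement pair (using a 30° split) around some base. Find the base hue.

The accents sit 30° either side of the complement, so the complement is their short-arc midpoint on the wheel.
Short-arc midpoint of 268° and 328°: 298°.
Base is 180° from the complement: 298 − 180 = 118°

118°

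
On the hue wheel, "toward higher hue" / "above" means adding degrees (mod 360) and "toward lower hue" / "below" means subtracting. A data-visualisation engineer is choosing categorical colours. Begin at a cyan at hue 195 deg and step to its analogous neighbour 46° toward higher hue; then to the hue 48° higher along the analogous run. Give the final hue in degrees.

289°

195 + 46 = 241°   (analog 46° ↑)
241 + 48 = 289°   (analog 48° ↑)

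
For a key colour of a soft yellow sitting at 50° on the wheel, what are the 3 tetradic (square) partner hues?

50 + 90 = 140°
50 + 180 = 230°
50 + 270 = 320°

140°, 230°, and 320°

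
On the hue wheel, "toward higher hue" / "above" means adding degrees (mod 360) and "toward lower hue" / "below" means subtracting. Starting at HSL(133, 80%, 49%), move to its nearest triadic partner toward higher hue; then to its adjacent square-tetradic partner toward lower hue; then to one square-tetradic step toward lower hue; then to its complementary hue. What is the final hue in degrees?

133 + 120 = 253°   (triadic ↑)
253 − 90 = 163°   (square ↓)
163 − 90 = 73°   (square ↓)
73 + 180 = 253°   (complement)

253°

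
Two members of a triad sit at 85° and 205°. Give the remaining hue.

325°

A triad spaces three hues 120° apart.
The full set is {85°, 205°, 325°}.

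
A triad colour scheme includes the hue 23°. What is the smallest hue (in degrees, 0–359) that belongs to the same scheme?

A triad places three hues 120° apart.
The full set through 23° is {23°, 143°, 263°}.

23°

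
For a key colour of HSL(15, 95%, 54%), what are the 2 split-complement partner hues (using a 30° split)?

Split-complementary hues sit 30° either side of the complement.
Complement of 15 deg: 15 + 180 = 195°
195 − 30 = 165°
195 + 30 = 225°

165° and 225°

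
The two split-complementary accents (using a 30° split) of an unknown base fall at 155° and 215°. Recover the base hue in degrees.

The accents sit 30° either side of the complement, so the complement is their short-arc midpoint on the wheel.
Short-arc midpoint of 155° and 215°: 185°.
Base is 180° from the complement: 185 − 180 = 5°

5°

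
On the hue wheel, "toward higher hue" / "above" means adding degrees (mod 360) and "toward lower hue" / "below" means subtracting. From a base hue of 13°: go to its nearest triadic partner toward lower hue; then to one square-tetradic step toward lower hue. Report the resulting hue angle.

163°

−120° (triadic ↓): 13 − 120 = -107 → -107 + 360 = 253°
−90° (square ↓): 253 − 90 = 163°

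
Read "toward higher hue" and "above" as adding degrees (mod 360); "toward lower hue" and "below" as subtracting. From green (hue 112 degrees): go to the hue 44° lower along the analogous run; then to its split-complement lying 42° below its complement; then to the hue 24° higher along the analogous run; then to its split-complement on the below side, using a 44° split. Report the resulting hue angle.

6°

analog 44° ↓ −44°: 112 − 44 = 68°
split-comp 42° ↓ +138°: 68 + 138 = 206°
analog 24° ↑ +24°: 206 + 24 = 230°
split-comp 44° ↓ +136°: 230 + 136 = 366 → 366 − 360 = 6°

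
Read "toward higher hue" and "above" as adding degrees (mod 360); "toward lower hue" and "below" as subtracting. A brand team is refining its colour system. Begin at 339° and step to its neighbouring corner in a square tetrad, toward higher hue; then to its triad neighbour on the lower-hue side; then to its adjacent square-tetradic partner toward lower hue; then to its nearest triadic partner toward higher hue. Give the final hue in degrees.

+90° (square ↑): 339 + 90 = 429 → 429 − 360 = 69°
−120° (triadic ↓): 69 − 120 = -51 → -51 + 360 = 309°
−90° (square ↓): 309 − 90 = 219°
+120° (triadic ↑): 219 + 120 = 339°

339°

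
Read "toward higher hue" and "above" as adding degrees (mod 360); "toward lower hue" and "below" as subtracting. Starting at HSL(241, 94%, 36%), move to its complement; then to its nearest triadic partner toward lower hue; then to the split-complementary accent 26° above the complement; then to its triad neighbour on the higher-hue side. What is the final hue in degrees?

241 + 180 = 421 → 421 − 360 = 61°   (complement)
61 − 120 = -59 → -59 + 360 = 301°   (triadic ↓)
301 + 206 = 507 → 507 − 360 = 147°   (split-comp 26° ↑)
147 + 120 = 267°   (triadic ↑)

267°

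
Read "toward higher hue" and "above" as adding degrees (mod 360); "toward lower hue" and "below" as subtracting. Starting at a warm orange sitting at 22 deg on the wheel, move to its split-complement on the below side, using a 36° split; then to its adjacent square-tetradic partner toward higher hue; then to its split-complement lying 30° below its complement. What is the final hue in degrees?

+144° (split-comp 36° ↓): 22 + 144 = 166°
+90° (square ↑): 166 + 90 = 256°
+150° (split-comp 30° ↓): 256 + 150 = 406 → 406 − 360 = 46°

46°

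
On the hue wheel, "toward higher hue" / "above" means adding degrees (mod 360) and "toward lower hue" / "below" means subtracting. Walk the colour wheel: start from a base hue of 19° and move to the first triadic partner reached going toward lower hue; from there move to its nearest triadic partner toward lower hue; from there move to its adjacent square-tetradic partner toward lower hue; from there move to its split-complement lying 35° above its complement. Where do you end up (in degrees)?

19 − 120 = -101 → -101 + 360 = 259°   (triadic ↓)
259 − 120 = 139°   (triadic ↓)
139 − 90 = 49°   (square ↓)
49 + 215 = 264°   (split-comp 35° ↑)

264°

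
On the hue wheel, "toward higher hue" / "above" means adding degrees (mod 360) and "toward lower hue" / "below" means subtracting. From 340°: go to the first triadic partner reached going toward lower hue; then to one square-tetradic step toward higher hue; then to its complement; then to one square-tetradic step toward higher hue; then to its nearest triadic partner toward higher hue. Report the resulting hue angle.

340 − 120 = 220°   (triadic ↓)
220 + 90 = 310°   (square ↑)
310 + 180 = 490 → 490 − 360 = 130°   (complement)
130 + 90 = 220°   (square ↑)
220 + 120 = 340°   (triadic ↑)

340°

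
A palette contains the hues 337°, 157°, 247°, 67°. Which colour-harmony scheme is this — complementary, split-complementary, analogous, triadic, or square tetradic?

Sort the hues: 67°, 157°, 247°, 337°.
Successive gaps around the wheel: 90°, 90°, 90°, 90°.
Four hues every 90° form a square tetradic scheme.

square tetradic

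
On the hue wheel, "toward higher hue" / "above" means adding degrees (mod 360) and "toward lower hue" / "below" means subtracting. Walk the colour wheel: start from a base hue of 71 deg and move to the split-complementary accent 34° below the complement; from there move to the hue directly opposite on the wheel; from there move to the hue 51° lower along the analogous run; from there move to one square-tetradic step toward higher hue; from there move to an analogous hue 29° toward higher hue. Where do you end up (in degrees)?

+146° (split-comp 34° ↓): 71 + 146 = 217°
+180° (complement): 217 + 180 = 397 → 397 − 360 = 37°
−51° (analog 51° ↓): 37 − 51 = -14 → -14 + 360 = 346°
+90° (square ↑): 346 + 90 = 436 → 436 − 360 = 76°
+29° (analog 29° ↑): 76 + 29 = 105°

105°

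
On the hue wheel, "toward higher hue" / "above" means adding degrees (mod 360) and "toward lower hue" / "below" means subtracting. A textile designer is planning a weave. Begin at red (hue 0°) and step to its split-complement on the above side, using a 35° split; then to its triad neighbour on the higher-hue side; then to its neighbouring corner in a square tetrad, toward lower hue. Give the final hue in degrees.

0 + 215 = 215°   (split-comp 35° ↑)
215 + 120 = 335°   (triadic ↑)
335 − 90 = 245°   (square ↓)

245°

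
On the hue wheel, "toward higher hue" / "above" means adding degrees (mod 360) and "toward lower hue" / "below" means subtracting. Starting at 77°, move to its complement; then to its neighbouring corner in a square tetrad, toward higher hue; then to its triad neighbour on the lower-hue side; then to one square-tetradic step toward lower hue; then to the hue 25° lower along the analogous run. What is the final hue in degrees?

112°

+180° (complement): 77 + 180 = 257°
+90° (square ↑): 257 + 90 = 347°
−120° (triadic ↓): 347 − 120 = 227°
−90° (square ↓): 227 − 90 = 137°
−25° (analog 25° ↓): 137 − 25 = 112°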